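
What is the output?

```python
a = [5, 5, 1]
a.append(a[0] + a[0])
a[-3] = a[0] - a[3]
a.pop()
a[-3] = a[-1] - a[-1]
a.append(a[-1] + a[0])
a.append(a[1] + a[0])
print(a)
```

append a[0]+a[0] = 5+5 = 10 → [5, 5, 1, 10]
a[-3] = a[0]-a[3] = 5-10 = -5 → [5, -5, 1, 10]
pop() removes 10 → [5, -5, 1]
a[-3] = a[-1]-a[-1] = 1-1 = 0 → [0, -5, 1]
append a[-1]+a[0] = 1+0 = 1 → [0, -5, 1, 1]
append a[1]+a[0] = (-5)+0 = -5 → [0, -5, 1, 1, -5]

[0, -5, 1, 1, -5]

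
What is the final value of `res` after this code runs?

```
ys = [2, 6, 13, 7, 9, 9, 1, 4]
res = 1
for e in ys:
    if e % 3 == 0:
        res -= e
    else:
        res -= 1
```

-28

e=2: not %3==0, res = 1-1 = 0
e=6: %3==0, res = 0-6 = -6
e=13: not %3==0, res = (-6)-1 = -7
e=7: not %3==0, res = (-7)-1 = -8
e=9: %3==0, res = (-8)-9 = -17
e=9: %3==0, res = (-17)-9 = -26
e=1: not %3==0, res = (-26)-1 = -27
e=4: not %3==0, res = (-27)-1 = -28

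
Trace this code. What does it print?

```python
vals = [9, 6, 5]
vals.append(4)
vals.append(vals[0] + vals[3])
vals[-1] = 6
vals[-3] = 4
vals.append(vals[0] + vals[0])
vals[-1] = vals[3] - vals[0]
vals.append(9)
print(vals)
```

append 4 → [9, 6, 5, 4]
append vals[0]+vals[3] = 9+4 = 13 → [9, 6, 5, 4, 13]
vals[-1] = 6 → [9, 6, 5, 4, 6]
vals[-3] = 4 → [9, 6, 4, 4, 6]
append vals[0]+vals[0] = 9+9 = 18 → [9, 6, 4, 4, 6, 18]
vals[-1] = vals[3]-vals[0] = 4-9 = -5 → [9, 6, 4, 4, 6, -5]
append 9 → [9, 6, 4, 4, 6, -5, 9]

[9, 6, 4, 4, 6, -5, 9]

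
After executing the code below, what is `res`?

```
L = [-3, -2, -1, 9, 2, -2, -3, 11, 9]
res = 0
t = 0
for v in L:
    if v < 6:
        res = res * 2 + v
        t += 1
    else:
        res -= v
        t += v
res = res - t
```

-262

v=-3: <6, res = 0*2+(-3) = -3; t=1
v=-2: <6, res = (-3)*2+(-2) = -8; t=2
v=-1: <6, res = (-8)*2+(-1) = -17; t=3
v=9: not <6, res = (-17)-9 = -26; t=12
v=2: <6, res = (-26)*2+2 = -50; t=13
v=-2: <6, res = (-50)*2+(-2) = -102; t=14
v=-3: <6, res = (-102)*2+(-3) = -207; t=15
v=11: not <6, res = (-207)-11 = -218; t=26
v=9: not <6, res = (-218)-9 = -227; t=35
res-t = (-227)-35 = -262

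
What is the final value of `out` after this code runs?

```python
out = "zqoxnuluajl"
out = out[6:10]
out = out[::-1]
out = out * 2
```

slice [6:10] → 'luaj'
reverse → 'jaul'
repeat ×2 → 'jauljaul'

'jauljaul'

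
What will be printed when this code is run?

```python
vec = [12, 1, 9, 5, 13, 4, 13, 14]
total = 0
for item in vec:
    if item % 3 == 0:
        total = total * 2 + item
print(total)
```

item=12: %3==0, total = 0*2+12 = 12
item=1: not %3==0
item=9: %3==0, total = 12*2+9 = 33
item=5: not %3==0
item=13: not %3==0
item=4: not %3==0
item=13: not %3==0
item=14: not %3==0

33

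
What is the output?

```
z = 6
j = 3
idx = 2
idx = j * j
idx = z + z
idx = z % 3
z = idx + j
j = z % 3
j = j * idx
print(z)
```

3

idx = 3*3 = 9
idx = 6+6 = 12
idx = 6%3 = 0
z = 0+3 = 3
j = 3%3 = 0
j = 0*0 = 0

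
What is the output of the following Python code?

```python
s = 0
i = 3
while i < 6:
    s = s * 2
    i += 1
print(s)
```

i=3: s = 0*2 = 0
i=4: s = 0*2 = 0
i=5: s = 0*2 = 0

0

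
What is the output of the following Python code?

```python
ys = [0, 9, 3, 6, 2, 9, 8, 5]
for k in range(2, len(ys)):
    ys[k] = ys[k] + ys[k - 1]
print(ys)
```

k=2: ys[2] = 3+9 = 12 → [0, 9, 12, 6, 2, 9, 8, 5]
k=3: ys[3] = 6+12 = 18 → [0, 9, 12, 18, 2, 9, 8, 5]
k=4: ys[4] = 2+18 = 20 → [0, 9, 12, 18, 20, 9, 8, 5]
k=5: ys[5] = 9+20 = 29 → [0, 9, 12, 18, 20, 29, 8, 5]
k=6: ys[6] = 8+29 = 37 → [0, 9, 12, 18, 20, 29, 37, 5]
k=7: ys[7] = 5+37 = 42 → [0, 9, 12, 18, 20, 29, 37, 42]

[0, 9, 12, 18, 20, 29, 37, 42]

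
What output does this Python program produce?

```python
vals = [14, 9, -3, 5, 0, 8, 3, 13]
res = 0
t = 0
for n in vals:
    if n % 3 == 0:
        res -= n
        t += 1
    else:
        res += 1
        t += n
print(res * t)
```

-220

n=14: not %3==0, res = 0+1 = 1; t=14
n=9: %3==0, res = 1-9 = -8; t=15
n=-3: %3==0, res = (-8)-(-3) = -5; t=16
n=5: not %3==0, res = (-5)+1 = -4; t=21
n=0: %3==0, res = (-4)-0 = -4; t=22
n=8: not %3==0, res = (-4)+1 = -3; t=30
n=3: %3==0, res = (-3)-3 = -6; t=31
n=13: not %3==0, res = (-6)+1 = -5; t=44
res*t = (-5)*44 = -220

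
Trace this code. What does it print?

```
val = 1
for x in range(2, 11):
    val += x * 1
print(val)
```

x=2: val = 1+2*1 = 3
x=3: val = 3+3*1 = 6
x=4: val = 6+4*1 = 10
x=5: val = 10+5*1 = 15
x=6: val = 15+6*1 = 21
x=7: val = 21+7*1 = 28
x=8: val = 28+8*1 = 36
x=9: val = 36+9*1 = 45
x=10: val = 45+10*1 = 55

55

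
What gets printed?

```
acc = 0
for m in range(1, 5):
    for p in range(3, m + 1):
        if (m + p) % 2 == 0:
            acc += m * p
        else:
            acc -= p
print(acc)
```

22

m=3,p=3: even sum, acc = 0+9 = 9
m=4,p=3: odd sum, acc = 9-3 = 6
m=4,p=4: even sum, acc = 6+16 = 22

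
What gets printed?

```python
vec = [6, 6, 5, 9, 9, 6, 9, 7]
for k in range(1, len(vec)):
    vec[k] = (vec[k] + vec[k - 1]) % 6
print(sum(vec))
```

k=1: vec[1] = (6+6)%6 = 0 → [6, 0, 5, 9, 9, 6, 9, 7]
k=2: vec[2] = (5+0)%6 = 5 → [6, 0, 5, 9, 9, 6, 9, 7]
k=3: vec[3] = (9+5)%6 = 2 → [6, 0, 5, 2, 9, 6, 9, 7]
k=4: vec[4] = (9+2)%6 = 5 → [6, 0, 5, 2, 5, 6, 9, 7]
k=5: vec[5] = (6+5)%6 = 5 → [6, 0, 5, 2, 5, 5, 9, 7]
k=6: vec[6] = (9+5)%6 = 2 → [6, 0, 5, 2, 5, 5, 2, 7]
k=7: vec[7] = (7+2)%6 = 3 → [6, 0, 5, 2, 5, 5, 2, 3]
sum = 28

28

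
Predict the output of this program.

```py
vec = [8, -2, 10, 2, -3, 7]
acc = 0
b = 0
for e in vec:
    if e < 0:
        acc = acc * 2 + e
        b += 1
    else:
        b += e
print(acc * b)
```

-203

e=8: not <0; b=8
e=-2: <0, acc = 0*2+(-2) = -2; b=9
e=10: not <0; b=19
e=2: not <0; b=21
e=-3: <0, acc = (-2)*2+(-3) = -7; b=22
e=7: not <0; b=29
acc*b = (-7)*29 = -203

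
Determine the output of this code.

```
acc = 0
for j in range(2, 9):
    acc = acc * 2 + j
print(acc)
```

374

j=2: acc = 0*2+2 = 2
j=3: acc = 2*2+3 = 7
j=4: acc = 7*2+4 = 18
j=5: acc = 18*2+5 = 41
j=6: acc = 41*2+6 = 88
j=7: acc = 88*2+7 = 183
j=8: acc = 183*2+8 = 374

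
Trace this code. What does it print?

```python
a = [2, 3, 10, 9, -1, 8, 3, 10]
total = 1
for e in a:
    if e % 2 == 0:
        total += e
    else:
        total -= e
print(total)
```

17

e=2: even, total = 1+2 = 3
e=3: not even, total = 3-3 = 0
e=10: even, total = 0+10 = 10
e=9: not even, total = 10-9 = 1
e=-1: not even, total = 1-(-1) = 2
e=8: even, total = 2+8 = 10
e=3: not even, total = 10-3 = 7
e=10: even, total = 7+10 = 17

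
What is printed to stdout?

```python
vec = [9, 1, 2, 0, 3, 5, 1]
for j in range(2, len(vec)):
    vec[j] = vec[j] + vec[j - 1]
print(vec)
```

[9, 1, 3, 3, 6, 11, 12]

j=2: vec[2] = 2+1 = 3 → [9, 1, 3, 0, 3, 5, 1]
j=3: vec[3] = 0+3 = 3 → [9, 1, 3, 3, 3, 5, 1]
j=4: vec[4] = 3+3 = 6 → [9, 1, 3, 3, 6, 5, 1]
j=5: vec[5] = 5+6 = 11 → [9, 1, 3, 3, 6, 11, 1]
j=6: vec[6] = 1+11 = 12 → [9, 1, 3, 3, 6, 11, 12]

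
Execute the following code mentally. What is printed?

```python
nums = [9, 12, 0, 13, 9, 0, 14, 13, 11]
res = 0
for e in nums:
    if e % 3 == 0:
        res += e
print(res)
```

e=9: %3==0, res = 0+9 = 9
e=12: %3==0, res = 9+12 = 21
e=0: %3==0, res = 21+0 = 21
e=13: not %3==0
e=9: %3==0, res = 21+9 = 30
e=0: %3==0, res = 30+0 = 30
e=14: not %3==0
e=13: not %3==0
e=11: not %3==0

30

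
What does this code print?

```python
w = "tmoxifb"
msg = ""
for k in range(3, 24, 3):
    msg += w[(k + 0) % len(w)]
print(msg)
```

k=3: add w[3]='x' → 'x'
k=6: add w[6]='b' → 'xb'
k=9: add w[2]='o' → 'xbo'
k=12: add w[5]='f' → 'xbof'
k=15: add w[1]='m' → 'xbofm'
k=18: add w[4]='i' → 'xbofmi'
k=21: add w[0]='t' → 'xbofmit'

xbofmit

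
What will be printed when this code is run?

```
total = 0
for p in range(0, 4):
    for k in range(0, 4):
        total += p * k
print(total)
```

p=0,k=0: total = 0+0 = 0
p=0,k=1: total = 0+0 = 0
p=0,k=2: total = 0+0 = 0
p=0,k=3: total = 0+0 = 0
p=1,k=0: total = 0+0 = 0
p=1,k=1: total = 0+1 = 1
p=1,k=2: total = 1+2 = 3
p=1,k=3: total = 3+3 = 6
p=2,k=0: total = 6+0 = 6
p=2,k=1: total = 6+2 = 8
p=2,k=2: total = 8+4 = 12
p=2,k=3: total = 12+6 = 18
p=3,k=0: total = 18+0 = 18
p=3,k=1: total = 18+3 = 21
p=3,k=2: total = 21+6 = 27
p=3,k=3: total = 27+9 = 36

36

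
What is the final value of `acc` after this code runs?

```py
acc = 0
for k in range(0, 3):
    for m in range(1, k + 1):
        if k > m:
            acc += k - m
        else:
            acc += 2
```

5

k=1,m=1: not 1>1, acc = 0+2 = 2
k=2,m=1: 2>1, acc = 2+1 = 3
k=2,m=2: not 2>2, acc = 3+2 = 5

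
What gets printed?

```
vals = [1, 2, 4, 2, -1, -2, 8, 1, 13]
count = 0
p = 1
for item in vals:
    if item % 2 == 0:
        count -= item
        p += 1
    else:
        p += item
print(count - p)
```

item=1: not even; p=2
item=2: even, count = 0-2 = -2; p=3
item=4: even, count = (-2)-4 = -6; p=4
item=2: even, count = (-6)-2 = -8; p=5
item=-1: not even; p=4
item=-2: even, count = (-8)-(-2) = -6; p=5
item=8: even, count = (-6)-8 = -14; p=6
item=1: not even; p=7
item=13: not even; p=20
count-p = (-14)-20 = -34

-34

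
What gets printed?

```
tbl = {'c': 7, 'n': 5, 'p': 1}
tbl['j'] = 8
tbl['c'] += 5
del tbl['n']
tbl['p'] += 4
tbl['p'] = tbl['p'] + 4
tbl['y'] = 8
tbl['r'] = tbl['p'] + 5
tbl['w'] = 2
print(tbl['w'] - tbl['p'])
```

tbl['j'] = 8 → {'c': 7, 'n': 5, 'p': 1, 'j': 8}
tbl['c'] = 7+5 = 12 → {'c': 12, 'n': 5, 'p': 1, 'j': 8}
del 'n' → {'c': 12, 'p': 1, 'j': 8}
tbl['p'] = 1+4 = 5 → {'c': 12, 'p': 5, 'j': 8}
tbl['p'] = tbl['p']+4 = 9 → {'c': 12, 'p': 9, 'j': 8}
tbl['y'] = 8 → {'c': 12, 'p': 9, 'j': 8, 'y': 8}
tbl['r'] = tbl['p']+5 = 14 → {'c': 12, 'p': 9, 'j': 8, 'y': 8, 'r': 14}
tbl['w'] = 2 → {'c': 12, 'p': 9, 'j': 8, 'y': 8, 'r': 14, 'w': 2}
tbl['w']-tbl['p'] = 2-9 = -7

-7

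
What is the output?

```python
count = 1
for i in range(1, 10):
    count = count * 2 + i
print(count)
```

i=1: count = 1*2+1 = 3
i=2: count = 3*2+2 = 8
i=3: count = 8*2+3 = 19
i=4: count = 19*2+4 = 42
i=5: count = 42*2+5 = 89
i=6: count = 89*2+6 = 184
i=7: count = 184*2+7 = 375
i=8: count = 375*2+8 = 758
i=9: count = 758*2+9 = 1525

1525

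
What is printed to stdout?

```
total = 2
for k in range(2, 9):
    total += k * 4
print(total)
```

142

k=2: total = 2+2*4 = 10
k=3: total = 10+3*4 = 22
k=4: total = 22+4*4 = 38
k=5: total = 38+5*4 = 58
k=6: total = 58+6*4 = 82
k=7: total = 82+7*4 = 110
k=8: total = 110+8*4 = 142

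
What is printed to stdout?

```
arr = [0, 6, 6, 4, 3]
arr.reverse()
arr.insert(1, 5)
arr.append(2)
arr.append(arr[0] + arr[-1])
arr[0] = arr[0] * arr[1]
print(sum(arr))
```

reverse → [3, 4, 6, 6, 0]
insert 5 at 1 → [3, 5, 4, 6, 6, 0]
append 2 → [3, 5, 4, 6, 6, 0, 2]
append arr[0]+arr[-1] = 3+2 = 5 → [3, 5, 4, 6, 6, 0, 2, 5]
arr[0] = arr[0]*arr[1] = 3*5 = 15 → [15, 5, 4, 6, 6, 0, 2, 5]
sum = 43

43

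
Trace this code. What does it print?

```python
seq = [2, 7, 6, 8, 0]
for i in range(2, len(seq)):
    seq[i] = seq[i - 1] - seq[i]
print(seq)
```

i=2: seq[2] = 7-6 = 1 → [2, 7, 1, 8, 0]
i=3: seq[3] = 1-8 = -7 → [2, 7, 1, -7, 0]
i=4: seq[4] = (-7)-0 = -7 → [2, 7, 1, -7, -7]

[2, 7, 1, -7, -7]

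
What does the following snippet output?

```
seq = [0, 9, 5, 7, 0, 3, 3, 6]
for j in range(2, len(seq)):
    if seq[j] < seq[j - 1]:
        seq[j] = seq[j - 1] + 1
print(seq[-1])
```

j=2: 5<9, seq[2] = 9+1 = 10 → [0, 9, 10, 7, 0, 3, 3, 6]
j=3: 7<10, seq[3] = 10+1 = 11 → [0, 9, 10, 11, 0, 3, 3, 6]
j=4: 0<11, seq[4] = 11+1 = 12 → [0, 9, 10, 11, 12, 3, 3, 6]
j=5: 3<12, seq[5] = 12+1 = 13 → [0, 9, 10, 11, 12, 13, 3, 6]
j=6: 3<13, seq[6] = 13+1 = 14 → [0, 9, 10, 11, 12, 13, 14, 6]
j=7: 6<14, seq[7] = 14+1 = 15 → [0, 9, 10, 11, 12, 13, 14, 15]

15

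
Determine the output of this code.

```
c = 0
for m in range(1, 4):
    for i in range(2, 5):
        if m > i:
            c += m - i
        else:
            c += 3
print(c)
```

25

m=1,i=2: not 1>2, c = 0+3 = 3
m=1,i=3: not 1>3, c = 3+3 = 6
m=1,i=4: not 1>4, c = 6+3 = 9
m=2,i=2: not 2>2, c = 9+3 = 12
m=2,i=3: not 2>3, c = 12+3 = 15
m=2,i=4: not 2>4, c = 15+3 = 18
m=3,i=2: 3>2, c = 18+1 = 19
m=3,i=3: not 3>3, c = 19+3 = 22
m=3,i=4: not 3>4, c = 22+3 = 25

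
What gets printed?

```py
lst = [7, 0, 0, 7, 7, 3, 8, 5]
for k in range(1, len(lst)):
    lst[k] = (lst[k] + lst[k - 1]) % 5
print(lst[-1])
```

2

k=1: lst[1] = (0+7)%5 = 2 → [7, 2, 0, 7, 7, 3, 8, 5]
k=2: lst[2] = (0+2)%5 = 2 → [7, 2, 2, 7, 7, 3, 8, 5]
k=3: lst[3] = (7+2)%5 = 4 → [7, 2, 2, 4, 7, 3, 8, 5]
k=4: lst[4] = (7+4)%5 = 1 → [7, 2, 2, 4, 1, 3, 8, 5]
k=5: lst[5] = (3+1)%5 = 4 → [7, 2, 2, 4, 1, 4, 8, 5]
k=6: lst[6] = (8+4)%5 = 2 → [7, 2, 2, 4, 1, 4, 2, 5]
k=7: lst[7] = (5+2)%5 = 2 → [7, 2, 2, 4, 1, 4, 2, 2]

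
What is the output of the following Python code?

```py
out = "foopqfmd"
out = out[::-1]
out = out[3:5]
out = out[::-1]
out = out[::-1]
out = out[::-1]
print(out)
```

pq

reverse → 'dmfqpoof'
slice [3:5] → 'qp'
reverse → 'pq'
reverse → 'qp'
reverse → 'pq'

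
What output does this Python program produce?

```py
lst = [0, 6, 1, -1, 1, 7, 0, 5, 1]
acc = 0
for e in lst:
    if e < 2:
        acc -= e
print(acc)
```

e=0: <2, acc = 0-0 = 0
e=6: not <2
e=1: <2, acc = 0-1 = -1
e=-1: <2, acc = (-1)-(-1) = 0
e=1: <2, acc = 0-1 = -1
e=7: not <2
e=0: <2, acc = (-1)-0 = -1
e=5: not <2
e=1: <2, acc = (-1)-1 = -2

-2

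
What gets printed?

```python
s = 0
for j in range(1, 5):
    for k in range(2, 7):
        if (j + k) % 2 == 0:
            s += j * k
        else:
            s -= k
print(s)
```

j=1,k=2: odd sum, s = 0-2 = -2
j=1,k=3: even sum, s = (-2)+3 = 1
j=1,k=4: odd sum, s = 1-4 = -3
j=1,k=5: even sum, s = (-3)+5 = 2
j=1,k=6: odd sum, s = 2-6 = -4
j=2,k=2: even sum, s = (-4)+4 = 0
j=2,k=3: odd sum, s = 0-3 = -3
j=2,k=4: even sum, s = (-3)+8 = 5
j=2,k=5: odd sum, s = 5-5 = 0
j=2,k=6: even sum, s = 0+12 = 12
j=3,k=2: odd sum, s = 12-2 = 10
j=3,k=3: even sum, s = 10+9 = 19
j=3,k=4: odd sum, s = 19-4 = 15
j=3,k=5: even sum, s = 15+15 = 30
j=3,k=6: odd sum, s = 30-6 = 24
j=4,k=2: even sum, s = 24+8 = 32
j=4,k=3: odd sum, s = 32-3 = 29
j=4,k=4: even sum, s = 29+16 = 45
j=4,k=5: odd sum, s = 45-5 = 40
j=4,k=6: even sum, s = 40+24 = 64

64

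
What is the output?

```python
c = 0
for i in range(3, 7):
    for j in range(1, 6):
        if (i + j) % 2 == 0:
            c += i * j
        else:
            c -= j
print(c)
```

i=3,j=1: even sum, c = 0+3 = 3
i=3,j=2: odd sum, c = 3-2 = 1
i=3,j=3: even sum, c = 1+9 = 10
i=3,j=4: odd sum, c = 10-4 = 6
i=3,j=5: even sum, c = 6+15 = 21
i=4,j=1: odd sum, c = 21-1 = 20
i=4,j=2: even sum, c = 20+8 = 28
i=4,j=3: odd sum, c = 28-3 = 25
i=4,j=4: even sum, c = 25+16 = 41
i=4,j=5: odd sum, c = 41-5 = 36
i=5,j=1: even sum, c = 36+5 = 41
i=5,j=2: odd sum, c = 41-2 = 39
i=5,j=3: even sum, c = 39+15 = 54
i=5,j=4: odd sum, c = 54-4 = 50
i=5,j=5: even sum, c = 50+25 = 75
i=6,j=1: odd sum, c = 75-1 = 74
i=6,j=2: even sum, c = 74+12 = 86
i=6,j=3: odd sum, c = 86-3 = 83
i=6,j=4: even sum, c = 83+24 = 107
i=6,j=5: odd sum, c = 107-5 = 102

102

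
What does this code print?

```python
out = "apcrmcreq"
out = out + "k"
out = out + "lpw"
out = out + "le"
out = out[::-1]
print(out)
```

+ 'k' → 'apcrmcreqk'
+ 'lpw' → 'apcrmcreqklpw'
+ 'le' → 'apcrmcreqklpwle'
reverse → 'elwplkqercmrcpa'

elwplkqercmrcpa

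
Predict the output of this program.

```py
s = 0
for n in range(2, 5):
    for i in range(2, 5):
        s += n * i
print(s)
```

81

n=2,i=2: s = 0+4 = 4
n=2,i=3: s = 4+6 = 10
n=2,i=4: s = 10+8 = 18
n=3,i=2: s = 18+6 = 24
n=3,i=3: s = 24+9 = 33
n=3,i=4: s = 33+12 = 45
n=4,i=2: s = 45+8 = 53
n=4,i=3: s = 53+12 = 65
n=4,i=4: s = 65+16 = 81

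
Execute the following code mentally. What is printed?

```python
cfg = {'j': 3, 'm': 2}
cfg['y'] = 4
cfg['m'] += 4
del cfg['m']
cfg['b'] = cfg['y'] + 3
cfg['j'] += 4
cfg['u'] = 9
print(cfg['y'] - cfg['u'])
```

-5

cfg['y'] = 4 → {'j': 3, 'm': 2, 'y': 4}
cfg['m'] = 2+4 = 6 → {'j': 3, 'm': 6, 'y': 4}
del 'm' → {'j': 3, 'y': 4}
cfg['b'] = cfg['y']+3 = 7 → {'j': 3, 'y': 4, 'b': 7}
cfg['j'] = 3+4 = 7 → {'j': 7, 'y': 4, 'b': 7}
cfg['u'] = 9 → {'j': 7, 'y': 4, 'b': 7, 'u': 9}
cfg['y']-cfg['u'] = 4-9 = -5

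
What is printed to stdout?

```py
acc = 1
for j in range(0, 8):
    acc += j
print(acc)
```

29

j=0: acc = 1+0 = 1
j=1: acc = 1+1 = 2
j=2: acc = 2+2 = 4
j=3: acc = 4+3 = 7
j=4: acc = 7+4 = 11
j=5: acc = 11+5 = 16
j=6: acc = 16+6 = 22
j=7: acc = 22+7 = 29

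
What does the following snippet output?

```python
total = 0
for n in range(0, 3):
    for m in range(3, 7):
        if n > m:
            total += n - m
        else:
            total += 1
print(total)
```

12

n=0,m=3: not 0>3, total = 0+1 = 1
n=0,m=4: not 0>4, total = 1+1 = 2
n=0,m=5: not 0>5, total = 2+1 = 3
n=0,m=6: not 0>6, total = 3+1 = 4
n=1,m=3: not 1>3, total = 4+1 = 5
n=1,m=4: not 1>4, total = 5+1 = 6
n=1,m=5: not 1>5, total = 6+1 = 7
n=1,m=6: not 1>6, total = 7+1 = 8
n=2,m=3: not 2>3, total = 8+1 = 9
n=2,m=4: not 2>4, total = 9+1 = 10
n=2,m=5: not 2>5, total = 10+1 = 11
n=2,m=6: not 2>6, total = 11+1 = 12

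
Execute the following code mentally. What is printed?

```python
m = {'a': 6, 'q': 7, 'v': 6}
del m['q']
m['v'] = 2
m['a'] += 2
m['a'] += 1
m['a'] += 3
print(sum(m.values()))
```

del 'q' → {'a': 6, 'v': 6}
m['v'] = 2 → {'a': 6, 'v': 2}
m['a'] = 6+2 = 8 → {'a': 8, 'v': 2}
m['a'] = 8+1 = 9 → {'a': 9, 'v': 2}
m['a'] = 9+3 = 12 → {'a': 12, 'v': 2}
sum of values = 14

14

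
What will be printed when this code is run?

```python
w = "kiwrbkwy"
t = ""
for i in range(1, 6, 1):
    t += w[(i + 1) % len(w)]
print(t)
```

wrbkw

i=1: add w[2]='w' → 'w'
i=2: add w[3]='r' → 'wr'
i=3: add w[4]='b' → 'wrb'
i=4: add w[5]='k' → 'wrbk'
i=5: add w[6]='w' → 'wrbkw'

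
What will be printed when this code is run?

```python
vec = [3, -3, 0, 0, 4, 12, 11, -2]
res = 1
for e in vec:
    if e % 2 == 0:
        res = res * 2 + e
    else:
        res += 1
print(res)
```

136

e=3: not even, res = 1+1 = 2
e=-3: not even, res = 2+1 = 3
e=0: even, res = 3*2+0 = 6
e=0: even, res = 6*2+0 = 12
e=4: even, res = 12*2+4 = 28
e=12: even, res = 28*2+12 = 68
e=11: not even, res = 68+1 = 69
e=-2: even, res = 69*2+(-2) = 136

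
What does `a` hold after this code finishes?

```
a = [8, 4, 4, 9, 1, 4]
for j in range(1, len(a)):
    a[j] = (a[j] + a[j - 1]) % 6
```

j=1: a[1] = (4+8)%6 = 0 → [8, 0, 4, 9, 1, 4]
j=2: a[2] = (4+0)%6 = 4 → [8, 0, 4, 9, 1, 4]
j=3: a[3] = (9+4)%6 = 1 → [8, 0, 4, 1, 1, 4]
j=4: a[4] = (1+1)%6 = 2 → [8, 0, 4, 1, 2, 4]
j=5: a[5] = (4+2)%6 = 0 → [8, 0, 4, 1, 2, 0]

[8, 0, 4, 1, 2, 0]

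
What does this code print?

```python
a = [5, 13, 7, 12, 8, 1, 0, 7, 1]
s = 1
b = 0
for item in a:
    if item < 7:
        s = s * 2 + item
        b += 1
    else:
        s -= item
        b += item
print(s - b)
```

-324

item=5: <7, s = 1*2+5 = 7; b=1
item=13: not <7, s = 7-13 = -6; b=14
item=7: not <7, s = (-6)-7 = -13; b=21
item=12: not <7, s = (-13)-12 = -25; b=33
item=8: not <7, s = (-25)-8 = -33; b=41
item=1: <7, s = (-33)*2+1 = -65; b=42
item=0: <7, s = (-65)*2+0 = -130; b=43
item=7: not <7, s = (-130)-7 = -137; b=50
item=1: <7, s = (-137)*2+1 = -273; b=51
s-b = (-273)-51 = -324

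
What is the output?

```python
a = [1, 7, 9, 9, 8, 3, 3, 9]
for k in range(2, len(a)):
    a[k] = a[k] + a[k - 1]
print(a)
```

[1, 7, 16, 25, 33, 36, 39, 48]

k=2: a[2] = 9+7 = 16 → [1, 7, 16, 9, 8, 3, 3, 9]
k=3: a[3] = 9+16 = 25 → [1, 7, 16, 25, 8, 3, 3, 9]
k=4: a[4] = 8+25 = 33 → [1, 7, 16, 25, 33, 3, 3, 9]
k=5: a[5] = 3+33 = 36 → [1, 7, 16, 25, 33, 36, 3, 9]
k=6: a[6] = 3+36 = 39 → [1, 7, 16, 25, 33, 36, 39, 9]
k=7: a[7] = 9+39 = 48 → [1, 7, 16, 25, 33, 36, 39, 48]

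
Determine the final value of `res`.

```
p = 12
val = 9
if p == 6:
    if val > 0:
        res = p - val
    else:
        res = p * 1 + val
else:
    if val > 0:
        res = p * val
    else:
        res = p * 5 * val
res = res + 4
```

p=12, val=9
p == 6 is False; val > 0 is True
→ res = p * val = 108
res = 108+4 = 112

112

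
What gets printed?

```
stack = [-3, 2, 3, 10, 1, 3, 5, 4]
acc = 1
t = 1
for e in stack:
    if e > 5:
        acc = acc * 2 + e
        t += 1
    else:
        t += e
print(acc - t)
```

e=-3: not >5; t=-2
e=2: not >5; t=0
e=3: not >5; t=3
e=10: >5, acc = 1*2+10 = 12; t=4
e=1: not >5; t=5
e=3: not >5; t=8
e=5: not >5; t=13
e=4: not >5; t=17
acc-t = 12-17 = -5

-5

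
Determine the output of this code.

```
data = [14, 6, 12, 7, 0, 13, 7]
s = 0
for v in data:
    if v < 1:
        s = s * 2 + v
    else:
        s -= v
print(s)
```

v=14: not <1, s = 0-14 = -14
v=6: not <1, s = (-14)-6 = -20
v=12: not <1, s = (-20)-12 = -32
v=7: not <1, s = (-32)-7 = -39
v=0: <1, s = (-39)*2+0 = -78
v=13: not <1, s = (-78)-13 = -91
v=7: not <1, s = (-91)-7 = -98

-98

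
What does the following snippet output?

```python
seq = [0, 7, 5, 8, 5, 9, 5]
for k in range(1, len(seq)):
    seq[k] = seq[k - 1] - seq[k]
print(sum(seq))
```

-137

k=1: seq[1] = 0-7 = -7 → [0, -7, 5, 8, 5, 9, 5]
k=2: seq[2] = (-7)-5 = -12 → [0, -7, -12, 8, 5, 9, 5]
k=3: seq[3] = (-12)-8 = -20 → [0, -7, -12, -20, 5, 9, 5]
k=4: seq[4] = (-20)-5 = -25 → [0, -7, -12, -20, -25, 9, 5]
k=5: seq[5] = (-25)-9 = -34 → [0, -7, -12, -20, -25, -34, 5]
k=6: seq[6] = (-34)-5 = -39 → [0, -7, -12, -20, -25, -34, -39]
sum = -137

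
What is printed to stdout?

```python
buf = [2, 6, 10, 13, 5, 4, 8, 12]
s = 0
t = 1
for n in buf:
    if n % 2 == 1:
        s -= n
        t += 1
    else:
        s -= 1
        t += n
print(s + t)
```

n=2: not odd, s = 0-1 = -1; t=3
n=6: not odd, s = (-1)-1 = -2; t=9
n=10: not odd, s = (-2)-1 = -3; t=19
n=13: odd, s = (-3)-13 = -16; t=20
n=5: odd, s = (-16)-5 = -21; t=21
n=4: not odd, s = (-21)-1 = -22; t=25
n=8: not odd, s = (-22)-1 = -23; t=33
n=12: not odd, s = (-23)-1 = -24; t=45
s+t = (-24)+45 = 21

21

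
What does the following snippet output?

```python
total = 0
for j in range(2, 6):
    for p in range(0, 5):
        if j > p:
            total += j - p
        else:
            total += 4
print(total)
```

58

j=2,p=0: 2>0, total = 0+2 = 2
j=2,p=1: 2>1, total = 2+1 = 3
j=2,p=2: not 2>2, total = 3+4 = 7
j=2,p=3: not 2>3, total = 7+4 = 11
j=2,p=4: not 2>4, total = 11+4 = 15
j=3,p=0: 3>0, total = 15+3 = 18
j=3,p=1: 3>1, total = 18+2 = 20
j=3,p=2: 3>2, total = 20+1 = 21
j=3,p=3: not 3>3, total = 21+4 = 25
j=3,p=4: not 3>4, total = 25+4 = 29
j=4,p=0: 4>0, total = 29+4 = 33
j=4,p=1: 4>1, total = 33+3 = 36
j=4,p=2: 4>2, total = 36+2 = 38
j=4,p=3: 4>3, total = 38+1 = 39
j=4,p=4: not 4>4, total = 39+4 = 43
j=5,p=0: 5>0, total = 43+5 = 48
j=5,p=1: 5>1, total = 48+4 = 52
j=5,p=2: 5>2, total = 52+3 = 55
j=5,p=3: 5>3, total = 55+2 = 57
j=5,p=4: 5>4, total = 57+1 = 58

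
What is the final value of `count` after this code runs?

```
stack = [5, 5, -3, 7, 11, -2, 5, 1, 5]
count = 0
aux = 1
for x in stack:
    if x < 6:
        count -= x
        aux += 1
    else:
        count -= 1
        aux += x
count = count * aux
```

-468

x=5: <6, count = 0-5 = -5; aux=2
x=5: <6, count = (-5)-5 = -10; aux=3
x=-3: <6, count = (-10)-(-3) = -7; aux=4
x=7: not <6, count = (-7)-1 = -8; aux=11
x=11: not <6, count = (-8)-1 = -9; aux=22
x=-2: <6, count = (-9)-(-2) = -7; aux=23
x=5: <6, count = (-7)-5 = -12; aux=24
x=1: <6, count = (-12)-1 = -13; aux=25
x=5: <6, count = (-13)-5 = -18; aux=26
count*aux = (-18)*26 = -468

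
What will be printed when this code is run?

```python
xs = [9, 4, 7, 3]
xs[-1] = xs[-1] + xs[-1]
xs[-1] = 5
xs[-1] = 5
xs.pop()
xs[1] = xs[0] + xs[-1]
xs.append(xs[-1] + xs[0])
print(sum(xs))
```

xs[-1] = xs[-1]+xs[-1] = 3+3 = 6 → [9, 4, 7, 6]
xs[-1] = 5 → [9, 4, 7, 5]
xs[-1] = 5 → [9, 4, 7, 5]
pop() removes 5 → [9, 4, 7]
xs[1] = xs[0]+xs[-1] = 9+7 = 16 → [9, 16, 7]
append xs[-1]+xs[0] = 7+9 = 16 → [9, 16, 7, 16]
sum = 48

48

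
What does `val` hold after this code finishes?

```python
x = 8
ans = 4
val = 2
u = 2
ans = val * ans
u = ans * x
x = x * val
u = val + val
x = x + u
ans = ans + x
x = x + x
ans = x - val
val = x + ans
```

ans = 2*4 = 8
u = 8*8 = 64
x = 8*2 = 16
u = 2+2 = 4
x = 16+4 = 20
ans = 8+20 = 28
x = 20+20 = 40
ans = 40-2 = 38
val = 40+38 = 78

78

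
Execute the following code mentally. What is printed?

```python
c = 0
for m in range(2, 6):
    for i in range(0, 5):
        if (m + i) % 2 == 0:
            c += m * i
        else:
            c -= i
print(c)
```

m=2,i=0: even sum, c = 0+0 = 0
m=2,i=1: odd sum, c = 0-1 = -1
m=2,i=2: even sum, c = (-1)+4 = 3
m=2,i=3: odd sum, c = 3-3 = 0
m=2,i=4: even sum, c = 0+8 = 8
m=3,i=0: odd sum, c = 8-0 = 8
m=3,i=1: even sum, c = 8+3 = 11
m=3,i=2: odd sum, c = 11-2 = 9
m=3,i=3: even sum, c = 9+9 = 18
m=3,i=4: odd sum, c = 18-4 = 14
m=4,i=0: even sum, c = 14+0 = 14
m=4,i=1: odd sum, c = 14-1 = 13
m=4,i=2: even sum, c = 13+8 = 21
m=4,i=3: odd sum, c = 21-3 = 18
m=4,i=4: even sum, c = 18+16 = 34
m=5,i=0: odd sum, c = 34-0 = 34
m=5,i=1: even sum, c = 34+5 = 39
m=5,i=2: odd sum, c = 39-2 = 37
m=5,i=3: even sum, c = 37+15 = 52
m=5,i=4: odd sum, c = 52-4 = 48

48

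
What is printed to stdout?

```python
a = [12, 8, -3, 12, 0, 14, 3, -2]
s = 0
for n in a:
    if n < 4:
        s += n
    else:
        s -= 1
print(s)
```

-6

n=12: not <4, s = 0-1 = -1
n=8: not <4, s = (-1)-1 = -2
n=-3: <4, s = (-2)+(-3) = -5
n=12: not <4, s = (-5)-1 = -6
n=0: <4, s = (-6)+0 = -6
n=14: not <4, s = (-6)-1 = -7
n=3: <4, s = (-7)+3 = -4
n=-2: <4, s = (-4)+(-2) = -6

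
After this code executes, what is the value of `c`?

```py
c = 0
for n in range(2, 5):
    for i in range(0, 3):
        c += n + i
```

36

n=2,i=0: c = 0+2 = 2
n=2,i=1: c = 2+3 = 5
n=2,i=2: c = 5+4 = 9
n=3,i=0: c = 9+3 = 12
n=3,i=1: c = 12+4 = 16
n=3,i=2: c = 16+5 = 21
n=4,i=0: c = 21+4 = 25
n=4,i=1: c = 25+5 = 30
n=4,i=2: c = 30+6 = 36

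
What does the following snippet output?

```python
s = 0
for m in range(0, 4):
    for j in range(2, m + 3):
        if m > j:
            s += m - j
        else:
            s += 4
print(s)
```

37

m=0,j=2: not 0>2, s = 0+4 = 4
m=1,j=2: not 1>2, s = 4+4 = 8
m=1,j=3: not 1>3, s = 8+4 = 12
m=2,j=2: not 2>2, s = 12+4 = 16
m=2,j=3: not 2>3, s = 16+4 = 20
m=2,j=4: not 2>4, s = 20+4 = 24
m=3,j=2: 3>2, s = 24+1 = 25
m=3,j=3: not 3>3, s = 25+4 = 29
m=3,j=4: not 3>4, s = 29+4 = 33
m=3,j=5: not 3>5, s = 33+4 = 37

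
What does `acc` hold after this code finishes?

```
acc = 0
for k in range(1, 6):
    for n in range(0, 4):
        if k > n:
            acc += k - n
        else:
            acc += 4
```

k=1,n=0: 1>0, acc = 0+1 = 1
k=1,n=1: not 1>1, acc = 1+4 = 5
k=1,n=2: not 1>2, acc = 5+4 = 9
k=1,n=3: not 1>3, acc = 9+4 = 13
k=2,n=0: 2>0, acc = 13+2 = 15
k=2,n=1: 2>1, acc = 15+1 = 16
k=2,n=2: not 2>2, acc = 16+4 = 20
k=2,n=3: not 2>3, acc = 20+4 = 24
k=3,n=0: 3>0, acc = 24+3 = 27
k=3,n=1: 3>1, acc = 27+2 = 29
k=3,n=2: 3>2, acc = 29+1 = 30
k=3,n=3: not 3>3, acc = 30+4 = 34
k=4,n=0: 4>0, acc = 34+4 = 38
k=4,n=1: 4>1, acc = 38+3 = 41
k=4,n=2: 4>2, acc = 41+2 = 43
k=4,n=3: 4>3, acc = 43+1 = 44
k=5,n=0: 5>0, acc = 44+5 = 49
k=5,n=1: 5>1, acc = 49+4 = 53
k=5,n=2: 5>2, acc = 53+3 = 56
k=5,n=3: 5>3, acc = 56+2 = 58

58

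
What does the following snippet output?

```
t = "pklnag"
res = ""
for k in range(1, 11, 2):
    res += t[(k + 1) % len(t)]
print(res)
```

lapla

k=1: add t[2]='l' → 'l'
k=3: add t[4]='a' → 'la'
k=5: add t[0]='p' → 'lap'
k=7: add t[2]='l' → 'lapl'
k=9: add t[4]='a' → 'lapla'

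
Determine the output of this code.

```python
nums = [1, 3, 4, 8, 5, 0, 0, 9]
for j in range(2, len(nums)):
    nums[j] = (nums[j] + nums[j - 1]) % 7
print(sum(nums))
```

j=2: nums[2] = (4+3)%7 = 0 → [1, 3, 0, 8, 5, 0, 0, 9]
j=3: nums[3] = (8+0)%7 = 1 → [1, 3, 0, 1, 5, 0, 0, 9]
j=4: nums[4] = (5+1)%7 = 6 → [1, 3, 0, 1, 6, 0, 0, 9]
j=5: nums[5] = (0+6)%7 = 6 → [1, 3, 0, 1, 6, 6, 0, 9]
j=6: nums[6] = (0+6)%7 = 6 → [1, 3, 0, 1, 6, 6, 6, 9]
j=7: nums[7] = (9+6)%7 = 1 → [1, 3, 0, 1, 6, 6, 6, 1]
sum = 24

24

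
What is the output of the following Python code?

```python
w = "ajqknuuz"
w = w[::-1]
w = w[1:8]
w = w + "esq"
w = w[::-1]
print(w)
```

qseajqknuu

reverse → 'zuunkqja'
slice [1:8] → 'uunkqja'
+ 'esq' → 'uunkqjaesq'
reverse → 'qseajqknuu'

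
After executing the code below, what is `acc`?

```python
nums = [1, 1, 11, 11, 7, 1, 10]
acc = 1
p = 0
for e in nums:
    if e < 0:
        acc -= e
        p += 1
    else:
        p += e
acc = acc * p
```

42

e=1: not <0; p=1
e=1: not <0; p=2
e=11: not <0; p=13
e=11: not <0; p=24
e=7: not <0; p=31
e=1: not <0; p=32
e=10: not <0; p=42
acc*p = 1*42 = 42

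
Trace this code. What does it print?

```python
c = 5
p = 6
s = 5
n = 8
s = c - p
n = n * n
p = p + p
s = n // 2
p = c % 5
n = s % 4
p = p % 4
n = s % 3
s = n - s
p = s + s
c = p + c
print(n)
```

s = 5-6 = -1
n = 8*8 = 64
p = 6+6 = 12
s = 64//2 = 32
p = 5%5 = 0
n = 32%4 = 0
p = 0%4 = 0
n = 32%3 = 2
s = 2-32 = -30
p = (-30)+(-30) = -60
c = (-60)+5 = -55

2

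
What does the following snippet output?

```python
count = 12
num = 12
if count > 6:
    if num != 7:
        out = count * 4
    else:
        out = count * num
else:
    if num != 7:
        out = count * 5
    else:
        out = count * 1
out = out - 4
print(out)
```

44

count=12, num=12
count > 6 is True; num != 7 is True
→ out = count * 4 = 48
out = 48-4 = 44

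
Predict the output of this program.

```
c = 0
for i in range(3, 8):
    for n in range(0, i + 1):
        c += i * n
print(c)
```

i=3,n=0: c = 0+0 = 0
i=3,n=1: c = 0+3 = 3
i=3,n=2: c = 3+6 = 9
i=3,n=3: c = 9+9 = 18
i=4,n=0: c = 18+0 = 18
i=4,n=1: c = 18+4 = 22
i=4,n=2: c = 22+8 = 30
i=4,n=3: c = 30+12 = 42
i=4,n=4: c = 42+16 = 58
i=5,n=0: c = 58+0 = 58
i=5,n=1: c = 58+5 = 63
i=5,n=2: c = 63+10 = 73
i=5,n=3: c = 73+15 = 88
i=5,n=4: c = 88+20 = 108
i=5,n=5: c = 108+25 = 133
i=6,n=0: c = 133+0 = 133
i=6,n=1: c = 133+6 = 139
i=6,n=2: c = 139+12 = 151
i=6,n=3: c = 151+18 = 169
i=6,n=4: c = 169+24 = 193
i=6,n=5: c = 193+30 = 223
i=6,n=6: c = 223+36 = 259
i=7,n=0: c = 259+0 = 259
i=7,n=1: c = 259+7 = 266
i=7,n=2: c = 266+14 = 280
i=7,n=3: c = 280+21 = 301
i=7,n=4: c = 301+28 = 329
i=7,n=5: c = 329+35 = 364
i=7,n=6: c = 364+42 = 406
i=7,n=7: c = 406+49 = 455

455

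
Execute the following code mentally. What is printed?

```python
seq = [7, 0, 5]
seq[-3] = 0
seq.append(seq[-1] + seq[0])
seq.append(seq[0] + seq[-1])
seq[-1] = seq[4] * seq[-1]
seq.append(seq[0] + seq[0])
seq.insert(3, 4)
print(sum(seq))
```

39

seq[-3] = 0 → [0, 0, 5]
append seq[-1]+seq[0] = 5+0 = 5 → [0, 0, 5, 5]
append seq[0]+seq[-1] = 0+5 = 5 → [0, 0, 5, 5, 5]
seq[-1] = seq[4]*seq[-1] = 5*5 = 25 → [0, 0, 5, 5, 25]
append seq[0]+seq[0] = 0+0 = 0 → [0, 0, 5, 5, 25, 0]
insert 4 at 3 → [0, 0, 5, 4, 5, 25, 0]
sum = 39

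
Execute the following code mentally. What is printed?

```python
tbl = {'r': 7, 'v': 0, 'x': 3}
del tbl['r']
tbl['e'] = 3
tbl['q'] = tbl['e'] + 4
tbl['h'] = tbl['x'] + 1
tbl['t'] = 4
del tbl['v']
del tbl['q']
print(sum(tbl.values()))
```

del 'r' → {'v': 0, 'x': 3}
tbl['e'] = 3 → {'v': 0, 'x': 3, 'e': 3}
tbl['q'] = tbl['e']+4 = 7 → {'v': 0, 'x': 3, 'e': 3, 'q': 7}
tbl['h'] = tbl['x']+1 = 4 → {'v': 0, 'x': 3, 'e': 3, 'q': 7, 'h': 4}
tbl['t'] = 4 → {'v': 0, 'x': 3, 'e': 3, 'q': 7, 'h': 4, 't': 4}
del 'v' → {'x': 3, 'e': 3, 'q': 7, 'h': 4, 't': 4}
del 'q' → {'x': 3, 'e': 3, 'h': 4, 't': 4}
sum of values = 14

14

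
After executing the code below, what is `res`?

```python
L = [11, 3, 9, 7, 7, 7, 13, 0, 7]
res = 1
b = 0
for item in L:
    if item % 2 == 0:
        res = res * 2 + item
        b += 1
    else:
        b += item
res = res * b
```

130

item=11: not even; b=11
item=3: not even; b=14
item=9: not even; b=23
item=7: not even; b=30
item=7: not even; b=37
item=7: not even; b=44
item=13: not even; b=57
item=0: even, res = 1*2+0 = 2; b=58
item=7: not even; b=65
res*b = 2*65 = 130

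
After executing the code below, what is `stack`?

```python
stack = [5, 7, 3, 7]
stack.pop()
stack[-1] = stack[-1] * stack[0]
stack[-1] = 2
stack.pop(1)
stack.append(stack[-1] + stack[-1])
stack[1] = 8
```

pop() removes 7 → [5, 7, 3]
stack[-1] = stack[-1]*stack[0] = 3*5 = 15 → [5, 7, 15]
stack[-1] = 2 → [5, 7, 2]
pop(1) removes 7 → [5, 2]
append stack[-1]+stack[-1] = 2+2 = 4 → [5, 2, 4]
stack[1] = 8 → [5, 8, 4]

[5, 8, 4]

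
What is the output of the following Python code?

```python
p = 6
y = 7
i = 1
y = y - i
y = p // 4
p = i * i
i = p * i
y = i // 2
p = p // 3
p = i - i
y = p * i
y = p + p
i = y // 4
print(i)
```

y = 7-1 = 6
y = 6//4 = 1
p = 1*1 = 1
i = 1*1 = 1
y = 1//2 = 0
p = 1//3 = 0
p = 1-1 = 0
y = 0*1 = 0
y = 0+0 = 0
i = 0//4 = 0

0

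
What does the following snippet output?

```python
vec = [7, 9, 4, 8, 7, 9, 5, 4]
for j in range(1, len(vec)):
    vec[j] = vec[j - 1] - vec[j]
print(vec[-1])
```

j=1: vec[1] = 7-9 = -2 → [7, -2, 4, 8, 7, 9, 5, 4]
j=2: vec[2] = (-2)-4 = -6 → [7, -2, -6, 8, 7, 9, 5, 4]
j=3: vec[3] = (-6)-8 = -14 → [7, -2, -6, -14, 7, 9, 5, 4]
j=4: vec[4] = (-14)-7 = -21 → [7, -2, -6, -14, -21, 9, 5, 4]
j=5: vec[5] = (-21)-9 = -30 → [7, -2, -6, -14, -21, -30, 5, 4]
j=6: vec[6] = (-30)-5 = -35 → [7, -2, -6, -14, -21, -30, -35, 4]
j=7: vec[7] = (-35)-4 = -39 → [7, -2, -6, -14, -21, -30, -35, -39]

-39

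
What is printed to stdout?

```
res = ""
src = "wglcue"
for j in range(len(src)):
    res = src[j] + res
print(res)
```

j=0: prepend 'w' → 'w'
j=1: prepend 'g' → 'gw'
j=2: prepend 'l' → 'lgw'
j=3: prepend 'c' → 'clgw'
j=4: prepend 'u' → 'uclgw'
j=5: prepend 'e' → 'euclgw'

euclgw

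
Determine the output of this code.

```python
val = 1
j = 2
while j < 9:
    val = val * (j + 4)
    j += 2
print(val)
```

j=2: val = 1*6 = 6
j=4: val = 6*8 = 48
j=6: val = 48*10 = 480
j=8: val = 480*12 = 5760

5760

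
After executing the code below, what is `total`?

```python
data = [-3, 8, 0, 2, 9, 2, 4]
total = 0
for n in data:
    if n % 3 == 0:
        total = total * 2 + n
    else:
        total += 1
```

5

n=-3: %3==0, total = 0*2+(-3) = -3
n=8: not %3==0, total = (-3)+1 = -2
n=0: %3==0, total = (-2)*2+0 = -4
n=2: not %3==0, total = (-4)+1 = -3
n=9: %3==0, total = (-3)*2+9 = 3
n=2: not %3==0, total = 3+1 = 4
n=4: not %3==0, total = 4+1 = 5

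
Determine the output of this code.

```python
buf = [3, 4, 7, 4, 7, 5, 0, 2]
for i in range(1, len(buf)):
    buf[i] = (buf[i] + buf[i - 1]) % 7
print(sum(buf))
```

19

i=1: buf[1] = (4+3)%7 = 0 → [3, 0, 7, 4, 7, 5, 0, 2]
i=2: buf[2] = (7+0)%7 = 0 → [3, 0, 0, 4, 7, 5, 0, 2]
i=3: buf[3] = (4+0)%7 = 4 → [3, 0, 0, 4, 7, 5, 0, 2]
i=4: buf[4] = (7+4)%7 = 4 → [3, 0, 0, 4, 4, 5, 0, 2]
i=5: buf[5] = (5+4)%7 = 2 → [3, 0, 0, 4, 4, 2, 0, 2]
i=6: buf[6] = (0+2)%7 = 2 → [3, 0, 0, 4, 4, 2, 2, 2]
i=7: buf[7] = (2+2)%7 = 4 → [3, 0, 0, 4, 4, 2, 2, 4]
sum = 19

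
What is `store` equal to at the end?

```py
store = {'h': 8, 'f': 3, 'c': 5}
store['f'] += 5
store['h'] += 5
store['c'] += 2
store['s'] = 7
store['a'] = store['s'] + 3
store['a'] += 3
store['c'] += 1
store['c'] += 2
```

store['f'] = 3+5 = 8 → {'h': 8, 'f': 8, 'c': 5}
store['h'] = 8+5 = 13 → {'h': 13, 'f': 8, 'c': 5}
store['c'] = 5+2 = 7 → {'h': 13, 'f': 8, 'c': 7}
store['s'] = 7 → {'h': 13, 'f': 8, 'c': 7, 's': 7}
store['a'] = store['s']+3 = 10 → {'h': 13, 'f': 8, 'c': 7, 's': 7, 'a': 10}
store['a'] = 10+3 = 13 → {'h': 13, 'f': 8, 'c': 7, 's': 7, 'a': 13}
store['c'] = 7+1 = 8 → {'h': 13, 'f': 8, 'c': 8, 's': 7, 'a': 13}
store['c'] = 8+2 = 10 → {'h': 13, 'f': 8, 'c': 10, 's': 7, 'a': 13}

{'h': 13, 'f': 8, 'c': 10, 's': 7, 'a': 13}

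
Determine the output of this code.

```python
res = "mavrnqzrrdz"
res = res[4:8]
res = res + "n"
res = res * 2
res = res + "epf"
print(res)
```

nqzrnnqzrnepf

slice [4:8] → 'nqzr'
+ 'n' → 'nqzrn'
repeat ×2 → 'nqzrnnqzrn'
+ 'epf' → 'nqzrnnqzrnepf'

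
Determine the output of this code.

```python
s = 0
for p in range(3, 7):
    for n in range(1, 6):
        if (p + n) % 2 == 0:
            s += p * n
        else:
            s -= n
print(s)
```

p=3,n=1: even sum, s = 0+3 = 3
p=3,n=2: odd sum, s = 3-2 = 1
p=3,n=3: even sum, s = 1+9 = 10
p=3,n=4: odd sum, s = 10-4 = 6
p=3,n=5: even sum, s = 6+15 = 21
p=4,n=1: odd sum, s = 21-1 = 20
p=4,n=2: even sum, s = 20+8 = 28
p=4,n=3: odd sum, s = 28-3 = 25
p=4,n=4: even sum, s = 25+16 = 41
p=4,n=5: odd sum, s = 41-5 = 36
p=5,n=1: even sum, s = 36+5 = 41
p=5,n=2: odd sum, s = 41-2 = 39
p=5,n=3: even sum, s = 39+15 = 54
p=5,n=4: odd sum, s = 54-4 = 50
p=5,n=5: even sum, s = 50+25 = 75
p=6,n=1: odd sum, s = 75-1 = 74
p=6,n=2: even sum, s = 74+12 = 86
p=6,n=3: odd sum, s = 86-3 = 83
p=6,n=4: even sum, s = 83+24 = 107
p=6,n=5: odd sum, s = 107-5 = 102

102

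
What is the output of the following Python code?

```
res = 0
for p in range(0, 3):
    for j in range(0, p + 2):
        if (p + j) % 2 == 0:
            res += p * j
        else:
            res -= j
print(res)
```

-2

p=0,j=0: even sum, res = 0+0 = 0
p=0,j=1: odd sum, res = 0-1 = -1
p=1,j=0: odd sum, res = (-1)-0 = -1
p=1,j=1: even sum, res = (-1)+1 = 0
p=1,j=2: odd sum, res = 0-2 = -2
p=2,j=0: even sum, res = (-2)+0 = -2
p=2,j=1: odd sum, res = (-2)-1 = -3
p=2,j=2: even sum, res = (-3)+4 = 1
p=2,j=3: odd sum, res = 1-3 = -2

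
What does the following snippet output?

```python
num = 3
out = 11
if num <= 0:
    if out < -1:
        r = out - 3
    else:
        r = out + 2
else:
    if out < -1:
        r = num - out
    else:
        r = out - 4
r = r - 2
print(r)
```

num=3, out=11
num <= 0 is False; out < -1 is False
→ r = out - 4 = 7
r = 7-2 = 5

5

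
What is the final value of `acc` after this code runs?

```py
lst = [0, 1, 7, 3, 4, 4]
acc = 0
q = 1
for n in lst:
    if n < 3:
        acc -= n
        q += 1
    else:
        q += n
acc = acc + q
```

20

n=0: <3, acc = 0-0 = 0; q=2
n=1: <3, acc = 0-1 = -1; q=3
n=7: not <3; q=10
n=3: not <3; q=13
n=4: not <3; q=17
n=4: not <3; q=21
acc+q = (-1)+21 = 20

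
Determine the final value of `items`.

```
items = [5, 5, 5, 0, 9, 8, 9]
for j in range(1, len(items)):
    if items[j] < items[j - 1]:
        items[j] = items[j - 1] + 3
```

j=1: 5>=5, unchanged → [5, 5, 5, 0, 9, 8, 9]
j=2: 5>=5, unchanged → [5, 5, 5, 0, 9, 8, 9]
j=3: 0<5, items[3] = 5+3 = 8 → [5, 5, 5, 8, 9, 8, 9]
j=4: 9>=8, unchanged → [5, 5, 5, 8, 9, 8, 9]
j=5: 8<9, items[5] = 9+3 = 12 → [5, 5, 5, 8, 9, 12, 9]
j=6: 9<12, items[6] = 12+3 = 15 → [5, 5, 5, 8, 9, 12, 15]

[5, 5, 5, 8, 9, 12, 15]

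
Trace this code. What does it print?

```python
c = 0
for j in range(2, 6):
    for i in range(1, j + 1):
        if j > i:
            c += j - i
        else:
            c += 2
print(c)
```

j=2,i=1: 2>1, c = 0+1 = 1
j=2,i=2: not 2>2, c = 1+2 = 3
j=3,i=1: 3>1, c = 3+2 = 5
j=3,i=2: 3>2, c = 5+1 = 6
j=3,i=3: not 3>3, c = 6+2 = 8
j=4,i=1: 4>1, c = 8+3 = 11
j=4,i=2: 4>2, c = 11+2 = 13
j=4,i=3: 4>3, c = 13+1 = 14
j=4,i=4: not 4>4, c = 14+2 = 16
j=5,i=1: 5>1, c = 16+4 = 20
j=5,i=2: 5>2, c = 20+3 = 23
j=5,i=3: 5>3, c = 23+2 = 25
j=5,i=4: 5>4, c = 25+1 = 26
j=5,i=5: not 5>5, c = 26+2 = 28

28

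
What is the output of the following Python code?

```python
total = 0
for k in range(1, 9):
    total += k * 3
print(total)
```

108

k=1: total = 0+1*3 = 3
k=2: total = 3+2*3 = 9
k=3: total = 9+3*3 = 18
k=4: total = 18+4*3 = 30
k=5: total = 30+5*3 = 45
k=6: total = 45+6*3 = 63
k=7: total = 63+7*3 = 84
k=8: total = 84+8*3 = 108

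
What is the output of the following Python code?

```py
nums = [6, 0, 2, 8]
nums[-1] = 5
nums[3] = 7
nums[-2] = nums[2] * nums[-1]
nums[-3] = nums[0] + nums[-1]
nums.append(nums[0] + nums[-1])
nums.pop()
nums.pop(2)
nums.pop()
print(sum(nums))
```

nums[-1] = 5 → [6, 0, 2, 5]
nums[3] = 7 → [6, 0, 2, 7]
nums[-2] = nums[2]*nums[-1] = 2*7 = 14 → [6, 0, 14, 7]
nums[-3] = nums[0]+nums[-1] = 6+7 = 13 → [6, 13, 14, 7]
append nums[0]+nums[-1] = 6+7 = 13 → [6, 13, 14, 7, 13]
pop() removes 13 → [6, 13, 14, 7]
pop(2) removes 14 → [6, 13, 7]
pop() removes 7 → [6, 13]
sum = 19

19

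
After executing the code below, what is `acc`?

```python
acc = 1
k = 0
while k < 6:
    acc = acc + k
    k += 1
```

16

k=0: acc = 1+0 = 1
k=1: acc = 1+1 = 2
k=2: acc = 2+2 = 4
k=3: acc = 4+3 = 7
k=4: acc = 7+4 = 11
k=5: acc = 11+5 = 16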